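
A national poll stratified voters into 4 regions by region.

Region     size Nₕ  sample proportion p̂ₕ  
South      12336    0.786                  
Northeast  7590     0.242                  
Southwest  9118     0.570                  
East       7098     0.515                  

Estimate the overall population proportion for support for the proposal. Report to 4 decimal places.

N = 12336 + 7590 + 9118 + 7098 = 36142.
Overall proportion = Σ (Nₕ/N)·p̂ₕ.
Σ Nₕp̂ₕ = 9696.096 + 1836.78 + 5197.26 + 3655.47 = 20385.606.
20385.606 / 36142 = 0.564042... → 0.5640.

0.5640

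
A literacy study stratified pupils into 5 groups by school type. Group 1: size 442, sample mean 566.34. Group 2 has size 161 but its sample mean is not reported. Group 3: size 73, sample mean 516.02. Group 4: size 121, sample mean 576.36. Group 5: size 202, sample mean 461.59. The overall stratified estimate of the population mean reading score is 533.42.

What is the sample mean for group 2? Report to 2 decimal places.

N = 442 + 161 + 73 + 121 + 202 = 999.
Overall total = μ·N = 533.42·999 = 532886.58.
Subtract the known strata: 442·566.34 + 73·516.02 + 121·576.36 + 202·461.59 = 450972.48.
Remaining total for group 2: 532886.58 − 450972.48 = 81914.1.
Divide by its size: 81914.1 / 161 = 508.7832... → 508.78.

508.78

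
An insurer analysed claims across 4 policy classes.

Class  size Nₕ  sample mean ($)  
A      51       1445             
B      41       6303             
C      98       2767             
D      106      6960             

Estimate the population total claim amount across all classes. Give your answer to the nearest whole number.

1341044

A: 51·1445 = 73695
B: 41·6303 = 258423
C: 98·2767 = 271166
D: 106·6960 = 737760
τ̂ = Σ Nₕx̄ₕ = 1341044.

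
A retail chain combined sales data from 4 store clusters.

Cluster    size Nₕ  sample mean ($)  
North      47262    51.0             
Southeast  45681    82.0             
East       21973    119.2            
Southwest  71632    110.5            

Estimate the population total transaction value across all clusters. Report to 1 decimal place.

North: 47262·51.0 = 2410362
Southeast: 45681·82.0 = 3745842
East: 21973·119.2 = 2619181.6
Southwest: 71632·110.5 = 7915336
τ̂ = Σ Nₕx̄ₕ = 16690721.6.

16690721.6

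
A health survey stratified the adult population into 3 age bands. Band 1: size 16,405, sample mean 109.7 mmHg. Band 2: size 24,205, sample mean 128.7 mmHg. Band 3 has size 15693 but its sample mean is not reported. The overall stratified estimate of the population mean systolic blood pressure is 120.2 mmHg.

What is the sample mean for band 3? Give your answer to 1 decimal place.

Σ Nₕx̄ₕ = N·μ, so 15693·x̄_3 = 56303·120.2 − (16405·109.7 + 24205·128.7).
= 6767620.6 − 4914812 = 1852808.6.
x̄_3 = 1852808.6 / 15693 = 118.066... → 118.1.

118.1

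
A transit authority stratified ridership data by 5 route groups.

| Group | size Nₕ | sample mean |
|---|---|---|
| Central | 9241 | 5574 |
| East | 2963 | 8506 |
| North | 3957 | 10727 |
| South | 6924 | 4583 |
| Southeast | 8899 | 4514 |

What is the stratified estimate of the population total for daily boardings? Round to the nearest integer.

Population total = Σ Nₕ·x̄ₕ (each stratum's size times its mean).
9241·5574 + 2963·8506 + 3957·10727 + 6924·4583 + 8899·4514 = 51509334 + 25203278 + 42446739 + 31732692 + 40170086 = 191062129.

191062129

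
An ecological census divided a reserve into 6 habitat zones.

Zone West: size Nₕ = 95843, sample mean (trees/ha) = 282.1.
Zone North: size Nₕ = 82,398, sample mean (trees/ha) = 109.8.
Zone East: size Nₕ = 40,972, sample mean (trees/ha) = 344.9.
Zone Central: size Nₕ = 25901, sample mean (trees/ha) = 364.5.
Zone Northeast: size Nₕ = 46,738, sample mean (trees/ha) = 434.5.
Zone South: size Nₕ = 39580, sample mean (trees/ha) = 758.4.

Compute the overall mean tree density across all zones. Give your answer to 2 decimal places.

N = 331432; weights Wₕ = Nₕ/N = (0.2892, 0.2486, 0.1236, 0.0781, 0.1410, 0.1194).
x̄_st = Σ Wₕ·x̄ₕ = 0.2892·282.1 + 0.2486·109.8 + 0.1236·344.9 + 0.0781·364.5 + 0.1410·434.5 + 0.1194·758.4 ≈ 331.8385...
→ 331.84.

331.84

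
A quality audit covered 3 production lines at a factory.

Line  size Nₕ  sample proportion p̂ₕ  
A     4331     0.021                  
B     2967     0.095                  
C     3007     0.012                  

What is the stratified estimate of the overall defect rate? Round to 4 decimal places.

0.0397

N = 4331 + 2967 + 3007 = 10305.
Overall proportion = Σ (Nₕ/N)·p̂ₕ.
Σ Nₕp̂ₕ = 90.951 + 281.865 + 36.084 = 408.9.
408.9 / 10305 = 0.039680... → 0.0397.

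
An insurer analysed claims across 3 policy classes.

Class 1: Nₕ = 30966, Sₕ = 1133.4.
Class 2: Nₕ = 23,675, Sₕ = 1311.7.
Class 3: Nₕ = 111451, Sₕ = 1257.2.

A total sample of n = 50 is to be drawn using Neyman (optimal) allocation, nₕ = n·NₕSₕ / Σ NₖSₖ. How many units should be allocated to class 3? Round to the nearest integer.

34

Σ NₕSₕ = 30966·1133.4 + 23675·1311.7 + 111451·1257.2 = 206267559.1.
Share for 3: 140116197.2/206267559.1 = 0.67929.
n_3 = 50 × 0.67929 = 33.965... → 34.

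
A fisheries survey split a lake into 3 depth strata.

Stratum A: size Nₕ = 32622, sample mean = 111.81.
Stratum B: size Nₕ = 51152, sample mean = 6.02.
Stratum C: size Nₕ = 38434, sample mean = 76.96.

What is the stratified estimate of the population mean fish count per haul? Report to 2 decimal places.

56.57

N = 122208; weights Wₕ = Nₕ/N = (0.2669, 0.4186, 0.3145).
x̄_st = Σ Wₕ·x̄ₕ = 0.2669·111.81 + 0.4186·6.02 + 0.3145·76.96 ≈ 56.5698...
→ 56.57.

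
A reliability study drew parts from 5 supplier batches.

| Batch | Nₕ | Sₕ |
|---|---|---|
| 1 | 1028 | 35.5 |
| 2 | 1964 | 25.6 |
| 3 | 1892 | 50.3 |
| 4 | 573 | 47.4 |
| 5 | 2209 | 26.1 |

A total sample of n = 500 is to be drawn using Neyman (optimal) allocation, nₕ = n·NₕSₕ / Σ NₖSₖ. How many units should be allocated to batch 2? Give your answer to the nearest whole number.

94

Σ NₕSₕ = 1028·35.5 + 1964·25.6 + 1892·50.3 + 573·47.4 + 2209·26.1 = 266755.1.
Share for 2: 50278.4/266755.1 = 0.18848.
n_2 = 500 × 0.18848 = 94.241... → 94.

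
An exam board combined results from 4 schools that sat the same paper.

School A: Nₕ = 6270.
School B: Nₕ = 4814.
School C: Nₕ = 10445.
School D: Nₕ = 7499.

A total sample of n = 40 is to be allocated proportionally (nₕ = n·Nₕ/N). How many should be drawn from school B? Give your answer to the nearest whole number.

7

Share of school B = 4814/29028 = 0.16584.
Allocate 40 × 0.16584 = 6.634... → 7.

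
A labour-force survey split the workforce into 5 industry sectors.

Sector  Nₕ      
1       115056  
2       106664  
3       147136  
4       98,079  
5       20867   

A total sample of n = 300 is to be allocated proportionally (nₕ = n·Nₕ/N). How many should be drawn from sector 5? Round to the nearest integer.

13

Share of sector 5 = 20867/487802 = 0.04278.
Allocate 300 × 0.04278 = 12.833... → 13.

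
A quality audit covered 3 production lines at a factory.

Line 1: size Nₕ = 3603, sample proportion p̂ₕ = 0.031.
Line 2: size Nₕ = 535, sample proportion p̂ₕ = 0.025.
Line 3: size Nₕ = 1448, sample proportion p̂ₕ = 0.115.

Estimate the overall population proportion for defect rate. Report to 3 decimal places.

0.052

Wₕ = Nₕ/N with N = 5586: 0.6450, 0.0958, 0.2592.
p̂_st = 0.6450·0.031 + 0.0958·0.025 + 0.2592·0.115 ≈ 0.05220... → 0.052.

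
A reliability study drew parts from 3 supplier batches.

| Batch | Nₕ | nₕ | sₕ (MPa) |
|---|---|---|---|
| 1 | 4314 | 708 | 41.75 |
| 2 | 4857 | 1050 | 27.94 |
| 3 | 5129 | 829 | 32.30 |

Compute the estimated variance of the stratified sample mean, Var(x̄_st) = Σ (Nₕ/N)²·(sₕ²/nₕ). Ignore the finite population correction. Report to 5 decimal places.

N = 14300; Wₕ = Nₕ/N.
batch 1: (4314/14300)²·41.75²/708 = 0.22406185
batch 2: (4857/14300)²·27.94²/1050 = 0.08576846
batch 3: (5129/14300)²·32.30²/829 = 0.16189888
Sum = 0.47172919 → 0.47173.

0.47173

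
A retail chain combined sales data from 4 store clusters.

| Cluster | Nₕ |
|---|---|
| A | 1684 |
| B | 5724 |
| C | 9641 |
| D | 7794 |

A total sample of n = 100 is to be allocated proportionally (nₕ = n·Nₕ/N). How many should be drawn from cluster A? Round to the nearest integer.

N = 1684 + 5724 + 9641 + 7794 = 24843.
n_A = 100·1684/24843 = 6.779... → 7.

7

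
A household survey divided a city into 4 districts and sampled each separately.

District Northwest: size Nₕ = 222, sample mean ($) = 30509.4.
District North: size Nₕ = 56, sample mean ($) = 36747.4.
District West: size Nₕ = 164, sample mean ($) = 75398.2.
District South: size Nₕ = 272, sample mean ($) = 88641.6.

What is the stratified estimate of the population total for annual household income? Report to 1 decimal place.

45306761.2

Estimate total by summing Nₕ·x̄ₕ over strata.
222·30509.4 + 56·36747.4 + 164·75398.2 + 272·88641.6 = 6773086.8 + 2057854.4 + 12365304.8 + 24110515.2 = 45306761.2.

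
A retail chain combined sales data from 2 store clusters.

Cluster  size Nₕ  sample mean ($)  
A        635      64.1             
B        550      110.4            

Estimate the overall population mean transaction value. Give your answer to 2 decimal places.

85.59

N = 635 + 550 = 1185.
Overall mean = Σ (Nₕ/N)·x̄ₕ — weight by population share, not a simple average.
Σ Nₕx̄ₕ = 635·64.1 + 550·110.4 = 40703.5 + 60720 = 101423.5.
Divide by N: 101423.5 / 1185 = 85.5895... → 85.59.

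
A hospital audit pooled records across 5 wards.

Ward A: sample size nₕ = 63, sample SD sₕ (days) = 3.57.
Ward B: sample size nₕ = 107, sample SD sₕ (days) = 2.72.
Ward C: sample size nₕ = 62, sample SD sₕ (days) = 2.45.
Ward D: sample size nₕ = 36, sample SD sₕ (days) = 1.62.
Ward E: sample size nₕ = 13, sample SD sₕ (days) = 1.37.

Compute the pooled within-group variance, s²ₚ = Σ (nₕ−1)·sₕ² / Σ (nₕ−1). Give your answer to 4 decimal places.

7.4454

Degrees of freedom: 62 + 106 + 61 + 35 + 12 = 276.
Σ(nₕ−1)sₕ² = 62·12.7449 + 106·7.3984 + 61·6.0025 + 35·2.6244 + 12·1.8769 = 2054.9435.
s²ₚ = 2054.9435 / 276 = 7.445447... → 7.4454.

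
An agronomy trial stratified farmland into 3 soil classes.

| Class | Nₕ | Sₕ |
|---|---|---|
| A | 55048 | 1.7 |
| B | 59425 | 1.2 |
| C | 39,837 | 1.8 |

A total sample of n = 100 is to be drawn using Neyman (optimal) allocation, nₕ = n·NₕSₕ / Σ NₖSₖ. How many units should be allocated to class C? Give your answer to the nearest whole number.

A: NₕSₕ = 55048·1.7 = 93581.6
B: NₕSₕ = 59425·1.2 = 71310
C: NₕSₕ = 39837·1.8 = 71706.6
Σ NₕSₕ = 236598.2.
n_C = 100·71706.6/236598.2 = 30.307... → 30.

30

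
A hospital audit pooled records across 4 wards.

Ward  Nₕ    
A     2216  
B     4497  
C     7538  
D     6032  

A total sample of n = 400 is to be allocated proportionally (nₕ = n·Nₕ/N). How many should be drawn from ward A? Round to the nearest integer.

N = 2216 + 4497 + 7538 + 6032 = 20283.
n_A = 400·2216/20283 = 43.702... → 44.

44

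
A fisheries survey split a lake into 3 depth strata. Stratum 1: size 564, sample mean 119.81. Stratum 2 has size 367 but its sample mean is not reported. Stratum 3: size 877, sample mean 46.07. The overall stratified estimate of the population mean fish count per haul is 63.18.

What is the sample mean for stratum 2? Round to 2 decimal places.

17.04

N = 564 + 367 + 877 = 1808.
Overall total = μ·N = 63.18·1808 = 114229.44.
Subtract the known strata: 564·119.81 + 877·46.07 = 107976.23.
Remaining total for stratum 2: 114229.44 − 107976.23 = 6253.21.
Divide by its size: 6253.21 / 367 = 17.0387... → 17.04.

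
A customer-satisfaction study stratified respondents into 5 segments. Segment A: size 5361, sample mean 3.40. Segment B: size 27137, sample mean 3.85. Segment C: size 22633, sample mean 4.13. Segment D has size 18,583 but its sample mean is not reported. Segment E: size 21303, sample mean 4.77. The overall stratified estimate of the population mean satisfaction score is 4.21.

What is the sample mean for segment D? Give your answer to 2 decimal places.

4.42

Σ Nₕx̄ₕ = N·μ, so 18583·x̄_D = 95017·4.21 − (5361·3.40 + 27137·3.85 + 22633·4.13 + 21303·4.77).
= 400021.57 − 317794.45 = 82227.12.
x̄_D = 82227.12 / 18583 = 4.4249... → 4.42.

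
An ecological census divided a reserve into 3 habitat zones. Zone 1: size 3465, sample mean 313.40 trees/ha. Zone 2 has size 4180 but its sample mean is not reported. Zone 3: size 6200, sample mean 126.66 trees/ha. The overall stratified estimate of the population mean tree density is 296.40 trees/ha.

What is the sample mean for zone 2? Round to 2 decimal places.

534.08

Σ Nₕx̄ₕ = N·μ, so 4180·x̄_2 = 13845·296.40 − (3465·313.40 + 6200·126.66).
= 4103658 − 1871223 = 2232435.
x̄_2 = 2232435 / 4180 = 534.0754... → 534.08.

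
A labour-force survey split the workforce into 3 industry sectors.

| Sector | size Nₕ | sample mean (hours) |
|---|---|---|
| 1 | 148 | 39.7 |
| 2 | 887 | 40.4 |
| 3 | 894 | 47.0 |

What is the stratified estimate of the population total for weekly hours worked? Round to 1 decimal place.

83728.4

Population total = Σ Nₕ·x̄ₕ (each stratum's size times its mean).
148·39.7 + 887·40.4 + 894·47.0 = 5875.6 + 35834.8 + 42018 = 83728.4.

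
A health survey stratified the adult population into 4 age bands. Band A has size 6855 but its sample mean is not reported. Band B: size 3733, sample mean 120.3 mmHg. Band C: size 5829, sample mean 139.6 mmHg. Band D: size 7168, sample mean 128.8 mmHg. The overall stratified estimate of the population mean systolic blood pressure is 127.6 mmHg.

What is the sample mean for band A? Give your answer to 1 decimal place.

120.1

Σ Nₕx̄ₕ = N·μ, so 6855·x̄_A = 23585·127.6 − (3733·120.3 + 5829·139.6 + 7168·128.8).
= 3009446 − 2186046.7 = 823399.3.
x̄_A = 823399.3 / 6855 = 120.117... → 120.1.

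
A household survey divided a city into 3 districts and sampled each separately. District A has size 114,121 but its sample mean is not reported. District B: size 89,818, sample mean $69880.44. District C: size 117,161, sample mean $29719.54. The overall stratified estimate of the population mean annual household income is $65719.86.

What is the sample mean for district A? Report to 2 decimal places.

99404.62

N = 114121 + 89818 + 117161 = 321100.
Overall total = μ·N = 65719.86·321100 = 21102647046.
Subtract the known strata: 89818·69880.44 + 117161·29719.54 = 9758492385.86.
Remaining total for district A: 21102647046 − 9758492385.86 = 11344154660.14.
Divide by its size: 11344154660.14 / 114121 = 99404.6202... → 99404.62.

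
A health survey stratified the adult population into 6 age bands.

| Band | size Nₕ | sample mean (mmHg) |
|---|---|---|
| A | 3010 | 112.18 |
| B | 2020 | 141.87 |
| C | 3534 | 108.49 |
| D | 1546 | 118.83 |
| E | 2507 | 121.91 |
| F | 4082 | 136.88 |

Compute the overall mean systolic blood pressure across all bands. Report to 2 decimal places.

x̄_st = (Σ Nₕx̄ₕ) / (Σ Nₕ) = (3010·112.18 + 2020·141.87 + 3534·108.49 + 1546·118.83 + 2507·121.91 + 4082·136.88) / 16699
= 2055726.57 / 16699 = 123.1048... → 123.10.

123.10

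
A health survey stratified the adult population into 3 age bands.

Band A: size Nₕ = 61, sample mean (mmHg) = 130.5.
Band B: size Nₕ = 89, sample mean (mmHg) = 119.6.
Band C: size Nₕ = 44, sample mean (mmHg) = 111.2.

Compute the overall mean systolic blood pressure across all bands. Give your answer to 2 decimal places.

121.12

N = 61 + 89 + 44 = 194.
Weight each subgroup mean by Nₕ/N and sum.
Σ Nₕx̄ₕ = 61·130.5 + 89·119.6 + 44·111.2 = 7960.5 + 10644.4 + 4892.8 = 23497.7.
Divide by N: 23497.7 / 194 = 121.1222... → 121.12.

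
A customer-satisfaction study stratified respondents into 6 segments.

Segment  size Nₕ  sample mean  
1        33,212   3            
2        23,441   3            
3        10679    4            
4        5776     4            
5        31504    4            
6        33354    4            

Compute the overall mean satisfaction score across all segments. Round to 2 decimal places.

x̄_st = (Σ Nₕx̄ₕ) / (Σ Nₕ) = (33212·3 + 23441·3 + 10679·4 + 5776·4 + 31504·4 + 33354·4) / 137966
= 495211 / 137966 = 3.5894... → 3.59.

3.59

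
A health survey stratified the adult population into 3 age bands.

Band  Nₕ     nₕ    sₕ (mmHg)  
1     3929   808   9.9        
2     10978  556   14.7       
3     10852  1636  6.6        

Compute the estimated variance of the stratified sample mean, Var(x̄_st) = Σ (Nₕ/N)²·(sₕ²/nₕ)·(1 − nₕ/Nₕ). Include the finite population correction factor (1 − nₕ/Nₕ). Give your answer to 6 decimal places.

0.073271

N = 25759; Wₕ = Nₕ/N.
band 1: (3929/25759)²·9.9²/808·(1 − 808/3929) = 0.002241697
band 2: (10978/25759)²·14.7²/556·(1 − 556/10978) = 0.067015641
band 3: (10852/25759)²·6.6²/1636·(1 − 1636/10852) = 0.004013274
Sum = 0.073270612 → 0.073271.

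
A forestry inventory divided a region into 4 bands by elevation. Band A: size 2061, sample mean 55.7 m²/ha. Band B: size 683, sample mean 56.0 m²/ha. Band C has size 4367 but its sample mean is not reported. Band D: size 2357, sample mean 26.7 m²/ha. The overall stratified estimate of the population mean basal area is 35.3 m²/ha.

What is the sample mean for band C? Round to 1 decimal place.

N = 2061 + 683 + 4367 + 2357 = 9468.
Overall total = μ·N = 35.3·9468 = 334220.4.
Subtract the known strata: 2061·55.7 + 683·56.0 + 2357·26.7 = 215977.6.
Remaining total for band C: 334220.4 − 215977.6 = 118242.8.
Divide by its size: 118242.8 / 4367 = 27.076... → 27.1.

27.1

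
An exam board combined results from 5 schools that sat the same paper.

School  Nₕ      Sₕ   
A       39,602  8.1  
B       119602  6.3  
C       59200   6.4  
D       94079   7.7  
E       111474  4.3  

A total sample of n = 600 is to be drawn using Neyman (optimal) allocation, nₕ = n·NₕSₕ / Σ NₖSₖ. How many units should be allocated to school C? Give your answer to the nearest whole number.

Σ NₕSₕ = 39602·8.1 + 119602·6.3 + 59200·6.4 + 94079·7.7 + 111474·4.3 = 2656895.3.
Share for C: 378880/2656895.3 = 0.14260.
n_C = 600 × 0.14260 = 85.562... → 86.

86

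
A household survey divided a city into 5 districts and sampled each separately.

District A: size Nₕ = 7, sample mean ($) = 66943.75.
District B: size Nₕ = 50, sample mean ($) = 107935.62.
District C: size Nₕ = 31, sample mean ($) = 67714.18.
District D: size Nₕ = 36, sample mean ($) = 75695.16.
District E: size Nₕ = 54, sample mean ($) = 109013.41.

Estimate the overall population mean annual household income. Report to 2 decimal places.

93125.15

x̄_st = (Σ Nₕx̄ₕ) / (Σ Nₕ) = (7·66943.75 + 50·107935.62 + 31·67714.18 + 36·75695.16 + 54·109013.41) / 178
= 16576276.73 / 178 = 93125.1502... → 93125.15.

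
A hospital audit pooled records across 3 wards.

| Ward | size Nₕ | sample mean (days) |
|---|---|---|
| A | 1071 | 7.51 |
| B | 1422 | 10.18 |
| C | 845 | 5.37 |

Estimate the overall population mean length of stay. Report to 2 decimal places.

8.11

x̄_st = (Σ Nₕx̄ₕ) / (Σ Nₕ) = (1071·7.51 + 1422·10.18 + 845·5.37) / 3338
= 27056.82 / 3338 = 8.1057... → 8.11.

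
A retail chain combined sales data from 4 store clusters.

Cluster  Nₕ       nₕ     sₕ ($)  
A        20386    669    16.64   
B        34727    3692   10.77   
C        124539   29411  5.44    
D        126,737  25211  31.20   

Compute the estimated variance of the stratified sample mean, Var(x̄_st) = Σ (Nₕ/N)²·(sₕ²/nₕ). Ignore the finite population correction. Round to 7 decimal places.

N = 306389. Term for each stratum: Wₕ²sₕ²/nₕ.
Var(x̄_st) = 0.0018323069 + 0.0004036063 + 0.0001662465 + 0.0066066245 = 0.0090087842 → 0.0090088.

0.0090088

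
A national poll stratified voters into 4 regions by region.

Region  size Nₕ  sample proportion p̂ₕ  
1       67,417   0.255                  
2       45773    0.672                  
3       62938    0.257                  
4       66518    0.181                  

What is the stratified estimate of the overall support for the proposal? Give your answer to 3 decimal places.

0.314

Wₕ = Nₕ/N with N = 242646: 0.2778, 0.1886, 0.2594, 0.2741.
p̂_st = 0.2778·0.255 + 0.1886·0.672 + 0.2594·0.257 + 0.2741·0.181 ≈ 0.31390... → 0.314.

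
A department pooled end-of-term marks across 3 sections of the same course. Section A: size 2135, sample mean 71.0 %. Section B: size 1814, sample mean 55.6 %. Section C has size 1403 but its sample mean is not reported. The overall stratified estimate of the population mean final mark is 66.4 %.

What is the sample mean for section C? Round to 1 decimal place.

73.4

N = 2135 + 1814 + 1403 = 5352.
Overall total = μ·N = 66.4·5352 = 355372.8.
Subtract the known strata: 2135·71.0 + 1814·55.6 = 252443.4.
Remaining total for section C: 355372.8 − 252443.4 = 102929.4.
Divide by its size: 102929.4 / 1403 = 73.364... → 73.4.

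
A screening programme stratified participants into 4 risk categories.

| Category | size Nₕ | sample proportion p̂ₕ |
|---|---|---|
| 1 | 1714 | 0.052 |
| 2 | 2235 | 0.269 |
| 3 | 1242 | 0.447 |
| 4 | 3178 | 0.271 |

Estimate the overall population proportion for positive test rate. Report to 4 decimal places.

N = 1714 + 2235 + 1242 + 3178 = 8369.
Overall proportion = Σ (Nₕ/N)·p̂ₕ.
Σ Nₕp̂ₕ = 89.128 + 601.215 + 555.174 + 861.238 = 2106.755.
2106.755 / 8369 = 0.251733... → 0.2517.

0.2517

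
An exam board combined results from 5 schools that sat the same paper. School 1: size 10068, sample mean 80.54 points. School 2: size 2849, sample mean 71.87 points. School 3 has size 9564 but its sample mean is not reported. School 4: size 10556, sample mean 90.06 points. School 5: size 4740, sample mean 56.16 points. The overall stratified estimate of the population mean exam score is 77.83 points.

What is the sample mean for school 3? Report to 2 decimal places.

N = 10068 + 2849 + 9564 + 10556 + 4740 = 37777.
Overall total = μ·N = 77.83·37777 = 2940183.91.
Subtract the known strata: 10068·80.54 + 2849·71.87 + 10556·90.06 + 4740·56.16 = 2232506.11.
Remaining total for school 3: 2940183.91 − 2232506.11 = 707677.8.
Divide by its size: 707677.8 / 9564 = 73.9939... → 73.99.

73.99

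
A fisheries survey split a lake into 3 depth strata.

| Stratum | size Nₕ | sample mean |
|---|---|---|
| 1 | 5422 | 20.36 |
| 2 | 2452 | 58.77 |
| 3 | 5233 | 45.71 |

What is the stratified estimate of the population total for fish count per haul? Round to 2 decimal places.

1: 5422·20.36 = 110391.92
2: 2452·58.77 = 144104.04
3: 5233·45.71 = 239200.43
τ̂ = Σ Nₕx̄ₕ = 493696.39.

493696.39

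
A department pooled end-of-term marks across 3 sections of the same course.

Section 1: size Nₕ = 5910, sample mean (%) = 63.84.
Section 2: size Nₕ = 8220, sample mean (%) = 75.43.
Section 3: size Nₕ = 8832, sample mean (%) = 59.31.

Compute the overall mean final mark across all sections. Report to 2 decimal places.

66.25

x̄_st = (Σ Nₕx̄ₕ) / (Σ Nₕ) = (5910·63.84 + 8220·75.43 + 8832·59.31) / 22962
= 1521154.92 / 22962 = 66.2466... → 66.25.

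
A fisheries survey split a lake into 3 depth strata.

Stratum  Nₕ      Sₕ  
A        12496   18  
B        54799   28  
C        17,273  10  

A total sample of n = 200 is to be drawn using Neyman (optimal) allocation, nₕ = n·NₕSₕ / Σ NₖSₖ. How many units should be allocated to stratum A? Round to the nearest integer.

23

A: NₕSₕ = 12496·18 = 224928
B: NₕSₕ = 54799·28 = 1534372
C: NₕSₕ = 17273·10 = 172730
Σ NₕSₕ = 1932030.
n_A = 200·224928/1932030 = 23.284... → 23.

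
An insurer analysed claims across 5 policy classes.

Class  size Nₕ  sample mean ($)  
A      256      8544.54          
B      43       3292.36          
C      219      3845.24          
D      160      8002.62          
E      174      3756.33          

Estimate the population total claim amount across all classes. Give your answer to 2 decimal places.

5105101.90

A: 256·8544.54 = 2187402.24
B: 43·3292.36 = 141571.48
C: 219·3845.24 = 842107.56
D: 160·8002.62 = 1280419.2
E: 174·3756.33 = 653601.42
τ̂ = Σ Nₕx̄ₕ = 5105101.90.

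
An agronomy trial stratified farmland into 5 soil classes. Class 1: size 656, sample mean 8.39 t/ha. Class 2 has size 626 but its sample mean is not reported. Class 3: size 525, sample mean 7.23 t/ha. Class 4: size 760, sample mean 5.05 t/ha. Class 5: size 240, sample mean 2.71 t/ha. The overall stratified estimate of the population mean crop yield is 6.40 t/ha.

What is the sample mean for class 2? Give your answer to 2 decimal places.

6.67

Σ Nₕx̄ₕ = N·μ, so 626·x̄_2 = 2807·6.40 − (656·8.39 + 525·7.23 + 760·5.05 + 240·2.71).
= 17964.8 − 13787.99 = 4176.81.
x̄_2 = 4176.81 / 626 = 6.6722... → 6.67.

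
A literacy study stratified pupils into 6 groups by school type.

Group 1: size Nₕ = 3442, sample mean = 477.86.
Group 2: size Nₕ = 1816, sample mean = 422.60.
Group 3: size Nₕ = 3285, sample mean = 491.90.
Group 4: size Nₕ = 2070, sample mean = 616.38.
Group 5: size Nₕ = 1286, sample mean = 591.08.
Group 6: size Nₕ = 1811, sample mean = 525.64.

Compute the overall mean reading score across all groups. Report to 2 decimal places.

x̄_st = (Σ Nₕx̄ₕ) / (Σ Nₕ) = (3442·477.86 + 1816·422.60 + 3285·491.90 + 2070·616.38 + 1286·591.08 + 1811·525.64) / 13710
= 7016096.74 / 13710 = 511.7503... → 511.75.

511.75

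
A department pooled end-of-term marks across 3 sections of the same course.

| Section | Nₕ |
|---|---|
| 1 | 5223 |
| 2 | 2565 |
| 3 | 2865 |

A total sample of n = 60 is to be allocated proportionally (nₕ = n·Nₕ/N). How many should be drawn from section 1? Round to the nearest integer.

Share of section 1 = 5223/10653 = 0.49028.
Allocate 60 × 0.49028 = 29.417... → 29.

29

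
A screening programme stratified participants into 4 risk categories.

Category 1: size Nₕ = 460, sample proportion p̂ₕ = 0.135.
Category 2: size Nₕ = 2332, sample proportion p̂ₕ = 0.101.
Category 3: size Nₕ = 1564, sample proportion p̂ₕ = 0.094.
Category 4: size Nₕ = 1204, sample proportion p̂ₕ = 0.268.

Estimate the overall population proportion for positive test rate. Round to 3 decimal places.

N = 460 + 2332 + 1564 + 1204 = 5560.
Overall proportion = Σ (Nₕ/N)·p̂ₕ.
Σ Nₕp̂ₕ = 62.1 + 235.532 + 147.016 + 322.672 = 767.32.
767.32 / 5560 = 0.13801... → 0.138.

0.138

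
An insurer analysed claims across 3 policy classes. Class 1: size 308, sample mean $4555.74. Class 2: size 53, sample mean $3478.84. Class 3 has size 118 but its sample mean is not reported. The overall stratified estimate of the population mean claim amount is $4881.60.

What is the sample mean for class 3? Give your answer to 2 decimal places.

N = 308 + 53 + 118 = 479.
Overall total = μ·N = 4881.60·479 = 2338286.4.
Subtract the known strata: 308·4555.74 + 53·3478.84 = 1587546.44.
Remaining total for class 3: 2338286.4 − 1587546.44 = 750739.96.
Divide by its size: 750739.96 / 118 = 6362.2031... → 6362.20.

6362.20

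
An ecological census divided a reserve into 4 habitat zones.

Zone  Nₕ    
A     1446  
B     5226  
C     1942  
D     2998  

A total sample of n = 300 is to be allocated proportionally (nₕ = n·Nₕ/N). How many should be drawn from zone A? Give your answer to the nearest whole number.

37

N = 1446 + 5226 + 1942 + 2998 = 11612.
n_A = 300·1446/11612 = 37.358... → 37.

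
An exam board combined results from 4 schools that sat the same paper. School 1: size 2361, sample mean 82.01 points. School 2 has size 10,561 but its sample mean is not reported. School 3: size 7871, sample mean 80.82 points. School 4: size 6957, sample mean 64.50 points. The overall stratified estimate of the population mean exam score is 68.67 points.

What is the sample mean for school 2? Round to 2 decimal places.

N = 2361 + 10561 + 7871 + 6957 = 27750.
Overall total = μ·N = 68.67·27750 = 1905592.5.
Subtract the known strata: 2361·82.01 + 7871·80.82 + 6957·64.50 = 1278486.33.
Remaining total for school 2: 1905592.5 − 1278486.33 = 627106.17.
Divide by its size: 627106.17 / 10561 = 59.3794... → 59.38.

59.38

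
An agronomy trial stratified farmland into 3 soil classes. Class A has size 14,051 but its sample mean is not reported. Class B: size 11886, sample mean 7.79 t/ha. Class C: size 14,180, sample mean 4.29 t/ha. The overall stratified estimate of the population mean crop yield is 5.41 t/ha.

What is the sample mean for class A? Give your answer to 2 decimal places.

4.53

N = 14051 + 11886 + 14180 = 40117.
Overall total = μ·N = 5.41·40117 = 217032.97.
Subtract the known strata: 11886·7.79 + 14180·4.29 = 153424.14.
Remaining total for class A: 217032.97 − 153424.14 = 63608.83.
Divide by its size: 63608.83 / 14051 = 4.5270... → 4.53.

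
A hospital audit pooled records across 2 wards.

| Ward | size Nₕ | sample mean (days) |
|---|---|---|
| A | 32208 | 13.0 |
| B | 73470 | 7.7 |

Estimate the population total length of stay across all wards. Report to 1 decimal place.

984423.0

Estimate total by summing Nₕ·x̄ₕ over strata.
32208·13.0 + 73470·7.7 = 418704 + 565719 = 984423.0.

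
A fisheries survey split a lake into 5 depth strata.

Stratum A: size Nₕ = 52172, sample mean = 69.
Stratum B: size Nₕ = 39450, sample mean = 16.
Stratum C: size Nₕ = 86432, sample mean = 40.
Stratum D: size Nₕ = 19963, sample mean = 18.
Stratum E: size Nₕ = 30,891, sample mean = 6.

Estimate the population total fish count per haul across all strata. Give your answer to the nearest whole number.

A: 52172·69 = 3599868
B: 39450·16 = 631200
C: 86432·40 = 3457280
D: 19963·18 = 359334
E: 30891·6 = 185346
τ̂ = Σ Nₕx̄ₕ = 8233028.

8233028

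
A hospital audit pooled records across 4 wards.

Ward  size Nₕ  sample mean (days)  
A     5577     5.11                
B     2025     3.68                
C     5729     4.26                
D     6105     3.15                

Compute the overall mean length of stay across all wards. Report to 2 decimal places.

N = 5577 + 2025 + 5729 + 6105 = 19436.
Overall mean = Σ (Nₕ/N)·x̄ₕ — weight by population share, not a simple average.
Σ Nₕx̄ₕ = 5577·5.11 + 2025·3.68 + 5729·4.26 + 6105·3.15 = 28498.47 + 7452 + 24405.54 + 19230.75 = 79586.76.
Divide by N: 79586.76 / 19436 = 4.0948... → 4.09.

4.09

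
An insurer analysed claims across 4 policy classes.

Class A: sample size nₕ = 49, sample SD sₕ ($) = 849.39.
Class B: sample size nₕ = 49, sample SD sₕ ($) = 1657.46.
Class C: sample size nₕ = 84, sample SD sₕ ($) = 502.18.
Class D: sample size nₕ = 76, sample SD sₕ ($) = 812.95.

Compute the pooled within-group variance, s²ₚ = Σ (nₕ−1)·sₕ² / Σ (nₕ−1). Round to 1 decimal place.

Degrees of freedom: 48 + 48 + 83 + 75 = 254.
Σ(nₕ−1)sₕ² = 48·721463.3721 + 48·2747173.6516 + 83·252184.7524 + 75·660887.7025 = 236992489.2743.
s²ₚ = 236992489.2743 / 254 = 933041.296... → 933041.3.

933041.3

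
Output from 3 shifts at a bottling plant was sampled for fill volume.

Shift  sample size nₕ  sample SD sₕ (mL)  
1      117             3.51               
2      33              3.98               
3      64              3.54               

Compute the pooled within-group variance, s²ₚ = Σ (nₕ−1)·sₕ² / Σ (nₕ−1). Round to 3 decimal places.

12.917

Degrees of freedom: 116 + 32 + 63 = 211.
Σ(nₕ−1)sₕ² = 116·12.3201 + 32·15.8404 + 63·12.5316 = 2725.5152.
s²ₚ = 2725.5152 / 211 = 12.91713... → 12.917.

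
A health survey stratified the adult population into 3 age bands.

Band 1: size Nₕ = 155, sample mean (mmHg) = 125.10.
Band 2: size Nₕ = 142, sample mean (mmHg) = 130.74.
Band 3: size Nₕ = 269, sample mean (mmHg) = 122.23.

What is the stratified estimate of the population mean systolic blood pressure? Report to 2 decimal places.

x̄_st = (Σ Nₕx̄ₕ) / (Σ Nₕ) = (155·125.10 + 142·130.74 + 269·122.23) / 566
= 70835.45 / 566 = 125.1510... → 125.15.

125.15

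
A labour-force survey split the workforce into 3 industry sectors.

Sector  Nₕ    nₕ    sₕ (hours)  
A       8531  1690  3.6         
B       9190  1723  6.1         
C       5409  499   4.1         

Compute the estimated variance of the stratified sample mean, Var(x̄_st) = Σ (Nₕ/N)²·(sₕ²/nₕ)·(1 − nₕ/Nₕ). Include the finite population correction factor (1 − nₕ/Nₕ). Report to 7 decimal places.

0.0052789

N = 23130; Wₕ = Nₕ/N.
sector A: (8531/23130)²·3.6²/1690·(1 − 1690/8531) = 0.0008365397
sector B: (9190/23130)²·6.1²/1723·(1 − 1723/9190) = 0.0027700320
sector C: (5409/23130)²·4.1²/499·(1 − 499/5409) = 0.0016723007
Sum = 0.0052788725 → 0.0052789.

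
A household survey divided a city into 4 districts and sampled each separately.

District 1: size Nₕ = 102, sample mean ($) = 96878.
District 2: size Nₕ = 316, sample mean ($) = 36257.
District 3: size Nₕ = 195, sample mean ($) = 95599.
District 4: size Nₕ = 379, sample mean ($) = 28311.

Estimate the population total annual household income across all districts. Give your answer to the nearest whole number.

50710442

Population total = Σ Nₕ·x̄ₕ (each stratum's size times its mean).
102·96878 + 316·36257 + 195·95599 + 379·28311 = 9881556 + 11457212 + 18641805 + 10729869 = 50710442.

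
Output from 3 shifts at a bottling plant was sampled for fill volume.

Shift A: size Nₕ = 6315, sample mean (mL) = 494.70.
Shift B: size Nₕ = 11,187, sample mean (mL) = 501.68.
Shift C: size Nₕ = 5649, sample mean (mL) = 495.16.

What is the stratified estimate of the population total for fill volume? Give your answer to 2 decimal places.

11533483.50

Population total = Σ Nₕ·x̄ₕ (each stratum's size times its mean).
6315·494.70 + 11187·501.68 + 5649·495.16 = 3124030.5 + 5612294.16 + 2797158.84 = 11533483.50.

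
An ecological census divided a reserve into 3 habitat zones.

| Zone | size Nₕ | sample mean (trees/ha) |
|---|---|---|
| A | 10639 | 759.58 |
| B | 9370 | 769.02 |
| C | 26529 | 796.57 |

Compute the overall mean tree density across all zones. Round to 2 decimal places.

x̄_st = (Σ Nₕx̄ₕ) / (Σ Nₕ) = (10639·759.58 + 9370·769.02 + 26529·796.57) / 46538
= 36419094.55 / 46538 = 782.5668... → 782.57.

782.57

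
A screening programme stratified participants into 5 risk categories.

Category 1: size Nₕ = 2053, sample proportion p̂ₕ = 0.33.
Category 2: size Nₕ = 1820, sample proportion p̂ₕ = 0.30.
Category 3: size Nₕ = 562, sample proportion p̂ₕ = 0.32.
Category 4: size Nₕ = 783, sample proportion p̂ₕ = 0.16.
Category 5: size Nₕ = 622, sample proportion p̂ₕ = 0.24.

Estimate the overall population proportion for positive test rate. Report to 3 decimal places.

0.287

N = 2053 + 1820 + 562 + 783 + 622 = 5840.
Overall proportion = Σ (Nₕ/N)·p̂ₕ.
Σ Nₕp̂ₕ = 677.49 + 546 + 179.84 + 125.28 + 149.28 = 1677.89.
1677.89 / 5840 = 0.28731... → 0.287.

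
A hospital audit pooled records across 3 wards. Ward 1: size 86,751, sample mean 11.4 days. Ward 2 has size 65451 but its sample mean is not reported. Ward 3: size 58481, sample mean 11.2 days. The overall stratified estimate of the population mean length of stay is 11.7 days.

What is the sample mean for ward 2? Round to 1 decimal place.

12.5

N = 86751 + 65451 + 58481 = 210683.
Overall total = μ·N = 11.7·210683 = 2464991.1.
Subtract the known strata: 86751·11.4 + 58481·11.2 = 1643948.6.
Remaining total for ward 2: 2464991.1 − 1643948.6 = 821042.5.
Divide by its size: 821042.5 / 65451 = 12.544... → 12.5.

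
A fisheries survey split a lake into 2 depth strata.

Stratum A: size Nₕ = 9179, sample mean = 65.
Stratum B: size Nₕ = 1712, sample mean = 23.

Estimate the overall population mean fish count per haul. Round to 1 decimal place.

N = 9179 + 1712 = 10891.
The stratified mean weights each stratum mean by its population share Nₕ/N.
Σ Nₕx̄ₕ = 9179·65 + 1712·23 = 596635 + 39376 = 636011.
Divide by N: 636011 / 10891 = 58.398... → 58.4.

58.4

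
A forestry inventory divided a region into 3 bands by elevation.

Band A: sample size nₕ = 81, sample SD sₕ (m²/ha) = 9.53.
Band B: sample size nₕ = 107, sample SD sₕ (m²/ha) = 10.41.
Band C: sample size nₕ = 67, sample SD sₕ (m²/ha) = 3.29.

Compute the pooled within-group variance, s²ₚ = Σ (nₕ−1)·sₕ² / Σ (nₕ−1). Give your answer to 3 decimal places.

77.250

Degrees of freedom: 80 + 106 + 66 = 252.
Σ(nₕ−1)sₕ² = 80·90.8209 + 106·108.3681 + 66·10.8241 = 19467.0812.
s²ₚ = 19467.0812 / 252 = 77.25032... → 77.250.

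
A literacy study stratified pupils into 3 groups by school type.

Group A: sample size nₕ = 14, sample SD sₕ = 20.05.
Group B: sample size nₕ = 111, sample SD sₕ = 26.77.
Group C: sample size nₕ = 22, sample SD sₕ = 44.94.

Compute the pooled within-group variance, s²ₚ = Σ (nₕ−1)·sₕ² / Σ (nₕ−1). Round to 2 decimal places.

878.25

Degrees of freedom: 13 + 110 + 21 = 144.
Σ(nₕ−1)sₕ² = 13·402.0025 + 110·716.6329 + 21·2019.6036 = 126467.3271.
s²ₚ = 126467.3271 / 144 = 878.2453... → 878.25.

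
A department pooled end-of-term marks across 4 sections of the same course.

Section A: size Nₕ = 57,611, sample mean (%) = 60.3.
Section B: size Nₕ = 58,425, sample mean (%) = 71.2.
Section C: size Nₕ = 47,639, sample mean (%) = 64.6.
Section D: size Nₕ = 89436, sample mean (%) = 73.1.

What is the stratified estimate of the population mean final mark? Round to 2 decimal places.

N = 253111; weights Wₕ = Nₕ/N = (0.2276, 0.2308, 0.1882, 0.3533).
x̄_st = Σ Wₕ·x̄ₕ = 0.2276·60.3 + 0.2308·71.2 + 0.1882·64.6 + 0.3533·73.1 ≈ 68.1482...
→ 68.15.

68.15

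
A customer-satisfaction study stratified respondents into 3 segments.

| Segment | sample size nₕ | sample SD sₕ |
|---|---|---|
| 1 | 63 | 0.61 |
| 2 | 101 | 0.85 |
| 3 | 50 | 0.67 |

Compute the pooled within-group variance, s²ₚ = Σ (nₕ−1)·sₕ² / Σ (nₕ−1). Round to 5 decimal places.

Degrees of freedom: 62 + 100 + 49 = 211.
Σ(nₕ−1)sₕ² = 62·0.3721 + 100·0.7225 + 49·0.4489 = 117.3163.
s²ₚ = 117.3163 / 211 = 0.5560014... → 0.55600.

0.55600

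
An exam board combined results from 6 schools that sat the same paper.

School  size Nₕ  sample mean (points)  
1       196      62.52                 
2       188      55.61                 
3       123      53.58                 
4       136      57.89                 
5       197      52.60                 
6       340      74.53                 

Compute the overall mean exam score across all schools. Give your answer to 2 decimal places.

x̄_st = (Σ Nₕx̄ₕ) / (Σ Nₕ) = (196·62.52 + 188·55.61 + 123·53.58 + 136·57.89 + 197·52.60 + 340·74.53) / 1180
= 72874.38 / 1180 = 61.7579... → 61.76.

61.76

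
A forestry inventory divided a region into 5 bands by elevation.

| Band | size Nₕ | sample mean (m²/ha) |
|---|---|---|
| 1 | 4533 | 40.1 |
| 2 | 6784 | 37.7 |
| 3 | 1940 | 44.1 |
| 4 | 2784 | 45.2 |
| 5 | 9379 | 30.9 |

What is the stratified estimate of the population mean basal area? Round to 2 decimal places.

x̄_st = (Σ Nₕx̄ₕ) / (Σ Nₕ) = (4533·40.1 + 6784·37.7 + 1940·44.1 + 2784·45.2 + 9379·30.9) / 25420
= 938732 / 25420 = 36.9289... → 36.93.

36.93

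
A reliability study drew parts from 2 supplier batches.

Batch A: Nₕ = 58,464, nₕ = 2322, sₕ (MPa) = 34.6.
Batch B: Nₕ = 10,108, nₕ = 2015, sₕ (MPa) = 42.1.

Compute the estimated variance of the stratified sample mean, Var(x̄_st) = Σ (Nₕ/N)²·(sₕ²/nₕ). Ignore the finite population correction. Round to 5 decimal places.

N = 68572; Wₕ = Nₕ/N.
batch A: (58464/68572)²·34.6²/2322 = 0.37477741
batch B: (10108/68572)²·42.1²/2015 = 0.01911287
Sum = 0.39389028 → 0.39389.

0.39389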